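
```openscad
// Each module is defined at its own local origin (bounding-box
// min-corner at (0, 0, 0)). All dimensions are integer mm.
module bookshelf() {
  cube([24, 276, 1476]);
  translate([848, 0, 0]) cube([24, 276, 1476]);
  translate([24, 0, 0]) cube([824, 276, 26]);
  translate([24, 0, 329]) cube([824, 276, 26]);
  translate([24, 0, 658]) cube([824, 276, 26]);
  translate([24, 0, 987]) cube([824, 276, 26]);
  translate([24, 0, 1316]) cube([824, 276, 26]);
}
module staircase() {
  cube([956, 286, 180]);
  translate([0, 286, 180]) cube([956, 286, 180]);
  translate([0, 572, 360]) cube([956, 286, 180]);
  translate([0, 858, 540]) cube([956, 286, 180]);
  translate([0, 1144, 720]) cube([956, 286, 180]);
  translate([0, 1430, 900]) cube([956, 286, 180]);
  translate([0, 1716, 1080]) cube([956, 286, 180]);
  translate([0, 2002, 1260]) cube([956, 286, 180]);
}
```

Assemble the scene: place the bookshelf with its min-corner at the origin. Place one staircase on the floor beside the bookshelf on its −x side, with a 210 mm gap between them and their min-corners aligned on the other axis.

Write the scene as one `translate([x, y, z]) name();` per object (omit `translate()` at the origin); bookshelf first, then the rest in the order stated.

bookshelf();
translate([-1166, 0, 0]) staircase();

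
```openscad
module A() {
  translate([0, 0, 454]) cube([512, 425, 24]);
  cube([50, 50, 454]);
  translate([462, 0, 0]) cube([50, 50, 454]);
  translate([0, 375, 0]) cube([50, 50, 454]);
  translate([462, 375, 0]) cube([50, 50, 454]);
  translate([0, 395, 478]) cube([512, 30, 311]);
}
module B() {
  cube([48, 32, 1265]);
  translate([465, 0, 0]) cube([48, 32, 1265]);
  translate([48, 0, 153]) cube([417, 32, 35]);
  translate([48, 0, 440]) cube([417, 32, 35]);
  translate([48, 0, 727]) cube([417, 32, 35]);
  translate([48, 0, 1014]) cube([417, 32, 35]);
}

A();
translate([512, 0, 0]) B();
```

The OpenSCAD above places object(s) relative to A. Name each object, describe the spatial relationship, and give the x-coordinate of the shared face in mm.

A is a chair. B is a ladder. The ladder is against the chair's +x side, with their −y faces flush. The x-coordinate of the shared face is 512 mm.

The chair's +x face and the ladder's −x face are both at x = 512 mm.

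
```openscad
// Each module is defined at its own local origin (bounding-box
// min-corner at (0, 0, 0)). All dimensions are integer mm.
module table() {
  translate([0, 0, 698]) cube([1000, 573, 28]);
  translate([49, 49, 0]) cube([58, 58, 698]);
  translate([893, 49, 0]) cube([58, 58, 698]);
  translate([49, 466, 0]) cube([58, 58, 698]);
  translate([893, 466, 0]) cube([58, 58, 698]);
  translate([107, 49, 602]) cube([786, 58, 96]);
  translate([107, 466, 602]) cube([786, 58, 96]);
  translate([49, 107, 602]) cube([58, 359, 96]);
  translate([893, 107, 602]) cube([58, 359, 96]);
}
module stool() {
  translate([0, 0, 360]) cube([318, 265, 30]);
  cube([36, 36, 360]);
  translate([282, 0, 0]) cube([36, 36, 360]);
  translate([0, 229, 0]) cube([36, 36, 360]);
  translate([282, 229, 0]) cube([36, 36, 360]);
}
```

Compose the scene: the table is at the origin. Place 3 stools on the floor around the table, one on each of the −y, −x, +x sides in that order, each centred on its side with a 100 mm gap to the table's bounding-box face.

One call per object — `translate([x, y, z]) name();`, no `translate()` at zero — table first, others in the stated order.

table();
translate([341, -365, 0]) stool();
translate([-418, 154, 0]) stool();
translate([1100, 154, 0]) stool();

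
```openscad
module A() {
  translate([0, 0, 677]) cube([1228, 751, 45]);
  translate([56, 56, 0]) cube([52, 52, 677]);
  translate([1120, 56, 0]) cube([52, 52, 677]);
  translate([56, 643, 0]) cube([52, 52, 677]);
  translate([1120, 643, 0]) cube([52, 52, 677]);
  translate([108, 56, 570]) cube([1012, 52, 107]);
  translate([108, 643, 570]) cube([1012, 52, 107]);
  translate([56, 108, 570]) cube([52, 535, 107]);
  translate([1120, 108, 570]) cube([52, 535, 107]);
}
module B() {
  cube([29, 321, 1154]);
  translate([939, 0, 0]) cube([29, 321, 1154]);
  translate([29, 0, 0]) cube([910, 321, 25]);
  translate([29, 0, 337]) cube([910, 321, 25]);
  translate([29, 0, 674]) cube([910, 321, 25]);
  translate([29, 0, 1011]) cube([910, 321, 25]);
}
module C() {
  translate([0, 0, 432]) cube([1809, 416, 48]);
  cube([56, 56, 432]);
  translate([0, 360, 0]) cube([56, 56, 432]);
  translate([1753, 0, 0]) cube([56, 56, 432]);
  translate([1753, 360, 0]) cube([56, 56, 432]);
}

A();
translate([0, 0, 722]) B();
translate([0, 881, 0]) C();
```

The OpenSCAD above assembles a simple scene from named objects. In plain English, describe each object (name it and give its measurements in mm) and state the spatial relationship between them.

A is a table with a 1228×751 mm rectangular top, 45 mm thick, top surface at z = 722 mm, supported by four 52×52 mm square legs, each inset 56 mm from the nearest pair of top edges, running from the floor. Four apron rails, 52 mm thick and 107 mm tall, run between adjacent legs with their top edges flush with the underside of the top and their outer faces flush with the legs' outer faces.

B is a bookshelf 968 mm wide overall, 321 mm deep and 1154 mm tall. The two sides are 29 mm thick vertical panels. 4 horizontal shelves of 25 mm thickness span between the inner faces of the sides; the lowest shelf sits on the floor and shelves are stacked with a clear vertical gap of 312 mm between each pair.

C is a bench: a 1809×416 mm seat slab, 48 mm thick, top at z = 480 mm, on four 56×56 mm square legs flush with the seat corners and standing on z = 0.

The bookshelf is on top of the table. The bench is on the floor beside the table on its +y side.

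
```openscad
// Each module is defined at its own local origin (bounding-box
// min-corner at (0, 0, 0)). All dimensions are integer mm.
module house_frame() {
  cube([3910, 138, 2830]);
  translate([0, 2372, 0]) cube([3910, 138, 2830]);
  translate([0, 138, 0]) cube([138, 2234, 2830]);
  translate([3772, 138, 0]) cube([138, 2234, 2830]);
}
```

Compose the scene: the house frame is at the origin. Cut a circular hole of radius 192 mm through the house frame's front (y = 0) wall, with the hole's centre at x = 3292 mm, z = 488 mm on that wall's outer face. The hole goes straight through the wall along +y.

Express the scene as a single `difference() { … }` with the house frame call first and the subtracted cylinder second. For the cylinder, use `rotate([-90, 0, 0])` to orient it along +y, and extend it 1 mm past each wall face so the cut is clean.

difference() {
  house_frame();
  translate([3292, -1, 488]) rotate([-90, 0, 0]) cylinder(h = 140, r = 192);
}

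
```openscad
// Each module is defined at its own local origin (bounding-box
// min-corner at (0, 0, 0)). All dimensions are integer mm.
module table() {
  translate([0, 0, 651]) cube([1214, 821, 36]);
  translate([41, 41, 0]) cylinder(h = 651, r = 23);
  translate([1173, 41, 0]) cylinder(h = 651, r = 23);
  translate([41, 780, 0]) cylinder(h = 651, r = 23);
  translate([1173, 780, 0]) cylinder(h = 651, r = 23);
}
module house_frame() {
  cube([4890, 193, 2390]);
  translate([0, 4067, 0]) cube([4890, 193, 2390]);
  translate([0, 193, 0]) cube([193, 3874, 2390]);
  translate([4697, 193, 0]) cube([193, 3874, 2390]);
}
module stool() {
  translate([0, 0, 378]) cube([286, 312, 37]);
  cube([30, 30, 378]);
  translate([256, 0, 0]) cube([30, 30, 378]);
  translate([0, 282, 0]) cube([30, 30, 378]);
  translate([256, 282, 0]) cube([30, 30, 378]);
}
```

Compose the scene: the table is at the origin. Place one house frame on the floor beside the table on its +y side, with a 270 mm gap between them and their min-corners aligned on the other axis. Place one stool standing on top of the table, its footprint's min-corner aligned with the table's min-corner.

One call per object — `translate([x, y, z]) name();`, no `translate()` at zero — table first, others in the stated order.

table();
translate([0, 1091, 0]) house_frame();
translate([0, 0, 687]) stool();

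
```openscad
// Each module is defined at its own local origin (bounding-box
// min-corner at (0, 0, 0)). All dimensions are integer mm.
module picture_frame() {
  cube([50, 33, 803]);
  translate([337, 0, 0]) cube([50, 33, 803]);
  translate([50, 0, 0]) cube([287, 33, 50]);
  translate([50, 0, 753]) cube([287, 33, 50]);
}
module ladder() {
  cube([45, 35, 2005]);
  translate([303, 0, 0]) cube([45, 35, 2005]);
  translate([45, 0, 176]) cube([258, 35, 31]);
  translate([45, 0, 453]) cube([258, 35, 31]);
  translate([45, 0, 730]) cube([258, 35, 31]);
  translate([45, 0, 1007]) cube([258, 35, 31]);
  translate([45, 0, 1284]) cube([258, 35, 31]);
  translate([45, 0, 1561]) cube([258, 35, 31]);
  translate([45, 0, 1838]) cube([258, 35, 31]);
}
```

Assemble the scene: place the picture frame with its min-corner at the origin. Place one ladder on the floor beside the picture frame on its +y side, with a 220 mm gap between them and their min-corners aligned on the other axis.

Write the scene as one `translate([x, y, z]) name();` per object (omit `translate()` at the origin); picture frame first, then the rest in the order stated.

picture_frame();
translate([0, 253, 0]) ladder();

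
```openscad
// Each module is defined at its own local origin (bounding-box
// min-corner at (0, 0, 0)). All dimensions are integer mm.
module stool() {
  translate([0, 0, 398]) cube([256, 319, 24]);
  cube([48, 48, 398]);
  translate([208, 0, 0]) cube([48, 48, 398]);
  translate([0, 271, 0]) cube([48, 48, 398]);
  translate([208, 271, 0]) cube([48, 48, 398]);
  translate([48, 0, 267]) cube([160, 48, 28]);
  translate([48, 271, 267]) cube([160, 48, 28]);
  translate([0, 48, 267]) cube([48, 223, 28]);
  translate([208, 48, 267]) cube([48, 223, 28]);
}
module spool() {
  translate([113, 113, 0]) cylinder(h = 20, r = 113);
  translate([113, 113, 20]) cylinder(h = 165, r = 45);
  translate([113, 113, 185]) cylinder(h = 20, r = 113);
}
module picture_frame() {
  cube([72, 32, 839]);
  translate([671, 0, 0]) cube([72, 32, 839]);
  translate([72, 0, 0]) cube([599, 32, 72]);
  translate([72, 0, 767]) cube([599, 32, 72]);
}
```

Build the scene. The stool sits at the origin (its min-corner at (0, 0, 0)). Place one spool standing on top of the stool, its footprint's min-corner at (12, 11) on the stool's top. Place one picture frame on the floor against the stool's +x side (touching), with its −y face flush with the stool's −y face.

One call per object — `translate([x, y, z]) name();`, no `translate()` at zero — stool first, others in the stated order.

stool();
translate([12, 11, 422]) spool();
translate([256, 0, 0]) picture_frame();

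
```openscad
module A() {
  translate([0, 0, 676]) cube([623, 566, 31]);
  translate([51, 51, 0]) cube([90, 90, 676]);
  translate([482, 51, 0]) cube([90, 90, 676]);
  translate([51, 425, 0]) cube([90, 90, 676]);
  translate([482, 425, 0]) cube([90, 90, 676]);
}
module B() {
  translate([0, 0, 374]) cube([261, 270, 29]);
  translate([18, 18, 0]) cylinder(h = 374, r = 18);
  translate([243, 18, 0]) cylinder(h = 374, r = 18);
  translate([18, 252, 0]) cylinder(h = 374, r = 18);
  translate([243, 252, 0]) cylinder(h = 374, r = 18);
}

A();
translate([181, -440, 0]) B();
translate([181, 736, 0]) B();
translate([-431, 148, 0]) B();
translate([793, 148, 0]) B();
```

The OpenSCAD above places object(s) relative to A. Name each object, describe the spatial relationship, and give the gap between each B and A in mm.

A is a table. B is a stool. Four stools sit around the table at the −y, +y, −x, +x sides. The gap between each stool and the table is 170 mm.

Each stool's nearest face is 170 mm from the table's bounding box.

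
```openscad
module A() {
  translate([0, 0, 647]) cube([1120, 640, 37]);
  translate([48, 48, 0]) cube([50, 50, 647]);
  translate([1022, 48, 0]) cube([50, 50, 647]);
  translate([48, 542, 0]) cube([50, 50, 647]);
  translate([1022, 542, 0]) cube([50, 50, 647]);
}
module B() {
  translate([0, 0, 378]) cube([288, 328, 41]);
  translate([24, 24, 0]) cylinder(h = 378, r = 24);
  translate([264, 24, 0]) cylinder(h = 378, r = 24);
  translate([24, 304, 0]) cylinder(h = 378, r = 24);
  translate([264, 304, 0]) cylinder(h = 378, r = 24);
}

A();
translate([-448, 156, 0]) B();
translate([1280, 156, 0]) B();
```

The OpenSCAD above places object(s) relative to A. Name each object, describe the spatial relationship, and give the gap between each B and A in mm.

Each stool's nearest face is 160 mm from the table's bounding box.

A is a table. B is a stool. Two stools sit around the table at the −x, +x sides. The gap between each stool and the table is 160 mm.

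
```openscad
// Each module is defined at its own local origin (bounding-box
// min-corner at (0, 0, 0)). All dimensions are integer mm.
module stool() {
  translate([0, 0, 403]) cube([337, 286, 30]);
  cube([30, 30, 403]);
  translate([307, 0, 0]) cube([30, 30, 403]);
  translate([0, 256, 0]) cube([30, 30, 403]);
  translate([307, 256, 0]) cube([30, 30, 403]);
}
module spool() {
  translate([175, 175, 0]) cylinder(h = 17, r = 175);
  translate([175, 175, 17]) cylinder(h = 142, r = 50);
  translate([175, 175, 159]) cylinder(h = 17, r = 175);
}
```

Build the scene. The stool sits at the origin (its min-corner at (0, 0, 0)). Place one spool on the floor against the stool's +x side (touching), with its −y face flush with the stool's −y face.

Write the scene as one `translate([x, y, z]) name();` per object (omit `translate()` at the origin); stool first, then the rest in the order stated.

stool();
translate([337, 0, 0]) spool();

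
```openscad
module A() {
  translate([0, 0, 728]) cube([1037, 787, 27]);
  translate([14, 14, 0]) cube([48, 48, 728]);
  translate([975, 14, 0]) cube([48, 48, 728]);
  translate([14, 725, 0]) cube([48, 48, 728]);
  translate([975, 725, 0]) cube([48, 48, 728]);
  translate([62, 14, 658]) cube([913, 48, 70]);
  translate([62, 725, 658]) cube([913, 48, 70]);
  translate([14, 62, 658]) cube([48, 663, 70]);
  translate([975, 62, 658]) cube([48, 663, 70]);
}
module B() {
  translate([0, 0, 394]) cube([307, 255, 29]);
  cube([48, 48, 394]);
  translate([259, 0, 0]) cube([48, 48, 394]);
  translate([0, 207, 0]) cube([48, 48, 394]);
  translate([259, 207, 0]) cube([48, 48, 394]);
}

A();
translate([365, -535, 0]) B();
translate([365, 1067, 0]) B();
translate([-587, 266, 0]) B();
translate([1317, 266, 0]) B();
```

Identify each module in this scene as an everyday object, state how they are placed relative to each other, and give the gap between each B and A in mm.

A is a table. B is a stool. Four stools sit around the table at the −y, +y, −x, +x sides. The gap between each stool and the table is 280 mm.

Each stool's nearest face is 280 mm from the table's bounding box.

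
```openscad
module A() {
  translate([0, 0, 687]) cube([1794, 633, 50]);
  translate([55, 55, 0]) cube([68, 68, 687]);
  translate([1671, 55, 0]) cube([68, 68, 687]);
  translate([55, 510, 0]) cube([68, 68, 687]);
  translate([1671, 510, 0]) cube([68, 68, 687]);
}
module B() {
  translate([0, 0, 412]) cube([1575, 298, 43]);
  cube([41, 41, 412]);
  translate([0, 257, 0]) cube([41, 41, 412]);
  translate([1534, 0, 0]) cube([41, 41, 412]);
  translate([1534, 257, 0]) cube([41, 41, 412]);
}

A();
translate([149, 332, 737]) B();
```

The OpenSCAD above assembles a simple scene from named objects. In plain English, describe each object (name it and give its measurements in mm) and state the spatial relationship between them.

A is a rectangular dining table. The top is 1794×633×50 mm with its upper surface at z = 737 mm. It stands on four 68×68 mm square legs, each inset 55 mm from the nearest pair of top edges, running from the floor to the underside of the top.

B is a bench: a 1575×298 mm seat slab, 43 mm thick, top at z = 455 mm, on four 41×41 mm square legs flush with the seat corners and standing on z = 0.

The bench is on top of the table.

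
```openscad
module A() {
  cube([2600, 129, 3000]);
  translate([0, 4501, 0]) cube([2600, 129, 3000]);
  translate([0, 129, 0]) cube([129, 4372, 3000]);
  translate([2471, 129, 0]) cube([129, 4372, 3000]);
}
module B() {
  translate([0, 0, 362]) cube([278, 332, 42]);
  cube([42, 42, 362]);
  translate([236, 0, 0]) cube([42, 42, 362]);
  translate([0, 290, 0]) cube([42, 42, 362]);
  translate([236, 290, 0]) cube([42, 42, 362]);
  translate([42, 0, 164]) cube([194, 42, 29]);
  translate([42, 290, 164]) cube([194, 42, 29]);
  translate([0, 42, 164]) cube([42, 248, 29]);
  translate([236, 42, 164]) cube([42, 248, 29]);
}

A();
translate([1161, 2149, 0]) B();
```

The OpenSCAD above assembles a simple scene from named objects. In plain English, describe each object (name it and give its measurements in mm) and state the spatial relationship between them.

A is a box-shaped house frame (walls only): outside footprint 2600×4630 mm, wall height 3000 mm, wall thickness 129 mm. The two y-facing walls run the full x-width; the two x-facing walls fit between the inner faces of the y-facing walls.

B is a four-legged stool. The seat is 278×332 mm, 42 mm thick, top at z = 404 mm. It stands on four square legs, each 42×42 mm in cross-section, from z = 0 to the seat underside, each flush with a corner of the seat. Four stretchers, 42 mm wide and 29 mm tall, connect adjacent legs with their undersides at z = 164 mm, each running between the inner faces of the legs it joins and aligned with the legs' outer faces on the other axis.

The stool sits inside the house frame, centred.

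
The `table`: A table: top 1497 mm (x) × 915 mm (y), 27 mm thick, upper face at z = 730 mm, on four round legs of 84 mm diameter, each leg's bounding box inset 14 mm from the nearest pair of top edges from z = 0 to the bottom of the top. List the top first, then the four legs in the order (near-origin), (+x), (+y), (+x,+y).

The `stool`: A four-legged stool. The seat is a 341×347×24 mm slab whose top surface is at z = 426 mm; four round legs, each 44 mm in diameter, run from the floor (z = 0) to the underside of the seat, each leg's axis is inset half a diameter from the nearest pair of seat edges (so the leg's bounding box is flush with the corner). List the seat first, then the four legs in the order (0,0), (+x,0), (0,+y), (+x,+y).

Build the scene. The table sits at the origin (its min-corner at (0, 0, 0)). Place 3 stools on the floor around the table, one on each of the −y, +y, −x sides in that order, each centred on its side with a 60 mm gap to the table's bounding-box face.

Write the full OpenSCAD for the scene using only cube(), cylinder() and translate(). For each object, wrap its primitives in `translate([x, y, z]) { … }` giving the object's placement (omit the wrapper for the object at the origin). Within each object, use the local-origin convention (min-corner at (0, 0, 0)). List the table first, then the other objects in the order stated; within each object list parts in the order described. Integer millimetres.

translate([0, 0, 703]) cube([1497, 915, 27]);
translate([56, 56, 0]) cylinder(h = 703, r = 42);
translate([1441, 56, 0]) cylinder(h = 703, r = 42);
translate([56, 859, 0]) cylinder(h = 703, r = 42);
translate([1441, 859, 0]) cylinder(h = 703, r = 42);
translate([578, -407, 0]) {
  translate([0, 0, 402]) cube([341, 347, 24]);
  translate([22, 22, 0]) cylinder(h = 402, r = 22);
  translate([319, 22, 0]) cylinder(h = 402, r = 22);
  translate([22, 325, 0]) cylinder(h = 402, r = 22);
  translate([319, 325, 0]) cylinder(h = 402, r = 22);
}
translate([578, 975, 0]) {
  translate([0, 0, 402]) cube([341, 347, 24]);
  translate([22, 22, 0]) cylinder(h = 402, r = 22);
  translate([319, 22, 0]) cylinder(h = 402, r = 22);
  translate([22, 325, 0]) cylinder(h = 402, r = 22);
  translate([319, 325, 0]) cylinder(h = 402, r = 22);
}
translate([-401, 284, 0]) {
  translate([0, 0, 402]) cube([341, 347, 24]);
  translate([22, 22, 0]) cylinder(h = 402, r = 22);
  translate([319, 22, 0]) cylinder(h = 402, r = 22);
  translate([22, 325, 0]) cylinder(h = 402, r = 22);
  translate([319, 325, 0]) cylinder(h = 402, r = 22);
}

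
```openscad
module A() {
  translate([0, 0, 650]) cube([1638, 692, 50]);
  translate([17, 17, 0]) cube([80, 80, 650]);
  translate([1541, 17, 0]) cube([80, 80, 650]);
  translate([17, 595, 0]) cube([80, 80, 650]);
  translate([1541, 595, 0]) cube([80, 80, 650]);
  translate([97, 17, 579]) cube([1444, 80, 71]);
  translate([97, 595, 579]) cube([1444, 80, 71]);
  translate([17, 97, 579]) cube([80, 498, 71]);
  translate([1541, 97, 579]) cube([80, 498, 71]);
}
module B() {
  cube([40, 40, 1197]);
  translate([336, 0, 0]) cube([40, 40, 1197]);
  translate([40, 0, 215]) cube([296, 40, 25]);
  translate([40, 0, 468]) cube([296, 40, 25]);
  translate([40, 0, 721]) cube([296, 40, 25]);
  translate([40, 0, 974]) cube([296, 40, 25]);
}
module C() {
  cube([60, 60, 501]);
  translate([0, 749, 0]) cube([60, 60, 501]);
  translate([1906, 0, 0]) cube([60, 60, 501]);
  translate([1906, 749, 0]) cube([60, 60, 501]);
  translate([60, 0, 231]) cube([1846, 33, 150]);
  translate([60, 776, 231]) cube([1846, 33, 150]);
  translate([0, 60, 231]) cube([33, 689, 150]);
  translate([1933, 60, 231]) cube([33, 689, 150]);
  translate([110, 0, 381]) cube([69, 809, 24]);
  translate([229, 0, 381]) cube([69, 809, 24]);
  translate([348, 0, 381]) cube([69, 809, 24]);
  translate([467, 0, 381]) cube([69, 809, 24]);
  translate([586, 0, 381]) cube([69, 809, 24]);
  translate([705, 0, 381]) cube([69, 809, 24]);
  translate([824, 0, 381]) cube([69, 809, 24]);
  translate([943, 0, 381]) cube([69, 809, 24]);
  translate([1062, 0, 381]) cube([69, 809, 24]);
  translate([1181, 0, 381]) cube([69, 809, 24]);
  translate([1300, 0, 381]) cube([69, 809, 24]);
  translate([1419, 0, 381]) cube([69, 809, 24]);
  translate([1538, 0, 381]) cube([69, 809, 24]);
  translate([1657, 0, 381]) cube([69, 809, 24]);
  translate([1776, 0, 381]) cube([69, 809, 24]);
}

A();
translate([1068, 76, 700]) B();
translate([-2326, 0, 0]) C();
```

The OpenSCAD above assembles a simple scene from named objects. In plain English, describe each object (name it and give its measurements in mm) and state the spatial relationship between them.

A is a rectangular dining table. The top is 1638×692×50 mm with its upper surface at z = 700 mm. It stands on four 80×80 mm square legs, each inset 17 mm from the nearest pair of top edges, running from the floor to the underside of the top. Four apron rails, 80 mm thick and 71 mm tall, run between adjacent legs with their top edges flush with the underside of the top and their outer faces flush with the legs' outer faces.

B is a straight ladder. Two 40×40 mm vertical rails, 1197 mm tall, stand 376 mm apart (outside-to-outside) with their front faces coplanar on the −y side. 4 rungs, each 40 mm deep and 25 mm tall, span between the inner faces of the rails, front faces flush with the rails. The lowest rung's underside is at z = 215 mm and rungs are spaced 253 mm apart (underside to underside).

C is a bed frame 1966 mm long (x) by 809 mm wide (y). Four 60×60 mm corner posts, 501 mm tall, at the corners of the footprint. Four rails of 33 mm thickness and 150 mm height run between adjacent posts with their undersides at z = 231 mm, their outer faces flush with the outside of the frame (the two x-running rails run between the posts' inner faces; the two y-running rails run between the posts' inner faces). 15 slats, each 69 mm wide (x) and 24 mm thick, lie across the top of the two x-running rails, running the full 809 mm width of the frame in y; the slats are evenly spaced along x between the inner faces of the end posts with equal gaps (rounded down to the nearest mm) at the −x end and between each pair — any rounding remainder accumulates at the +x end.

The ladder is on top of the table. The bed frame is on the floor beside the table on its −x side.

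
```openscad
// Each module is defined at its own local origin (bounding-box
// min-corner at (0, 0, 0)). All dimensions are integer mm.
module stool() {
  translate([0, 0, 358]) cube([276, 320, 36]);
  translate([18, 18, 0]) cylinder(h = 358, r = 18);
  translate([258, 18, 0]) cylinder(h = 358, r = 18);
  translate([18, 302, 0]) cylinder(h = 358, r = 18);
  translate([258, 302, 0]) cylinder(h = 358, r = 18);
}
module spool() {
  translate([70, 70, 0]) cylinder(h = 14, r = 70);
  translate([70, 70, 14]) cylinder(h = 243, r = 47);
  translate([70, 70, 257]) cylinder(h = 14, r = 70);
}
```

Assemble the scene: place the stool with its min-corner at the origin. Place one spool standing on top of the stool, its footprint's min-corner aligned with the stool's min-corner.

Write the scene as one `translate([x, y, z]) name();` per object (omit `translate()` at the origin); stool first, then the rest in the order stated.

stool();
translate([0, 0, 394]) spool();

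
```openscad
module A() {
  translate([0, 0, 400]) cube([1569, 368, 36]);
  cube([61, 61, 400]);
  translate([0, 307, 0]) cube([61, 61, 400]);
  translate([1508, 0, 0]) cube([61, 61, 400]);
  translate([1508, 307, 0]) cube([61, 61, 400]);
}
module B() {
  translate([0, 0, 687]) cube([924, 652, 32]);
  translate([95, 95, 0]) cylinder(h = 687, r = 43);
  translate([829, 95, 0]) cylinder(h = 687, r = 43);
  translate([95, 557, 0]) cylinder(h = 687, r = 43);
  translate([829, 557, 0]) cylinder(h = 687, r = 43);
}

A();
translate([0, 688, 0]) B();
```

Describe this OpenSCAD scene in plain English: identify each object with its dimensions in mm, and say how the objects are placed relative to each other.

A is a bench: a 1569×368 mm seat slab, 36 mm thick, top at z = 436 mm, on four 61×61 mm square legs flush with the seat corners and standing on z = 0.

B is a rectangular dining table. The top is 924×652×32 mm with its upper surface at z = 719 mm. It stands on four round legs of 86 mm diameter, each leg's bounding box inset 52 mm from the nearest pair of top edges, running from the floor to the underside of the top.

The table is on the floor beside the bench on its +y side.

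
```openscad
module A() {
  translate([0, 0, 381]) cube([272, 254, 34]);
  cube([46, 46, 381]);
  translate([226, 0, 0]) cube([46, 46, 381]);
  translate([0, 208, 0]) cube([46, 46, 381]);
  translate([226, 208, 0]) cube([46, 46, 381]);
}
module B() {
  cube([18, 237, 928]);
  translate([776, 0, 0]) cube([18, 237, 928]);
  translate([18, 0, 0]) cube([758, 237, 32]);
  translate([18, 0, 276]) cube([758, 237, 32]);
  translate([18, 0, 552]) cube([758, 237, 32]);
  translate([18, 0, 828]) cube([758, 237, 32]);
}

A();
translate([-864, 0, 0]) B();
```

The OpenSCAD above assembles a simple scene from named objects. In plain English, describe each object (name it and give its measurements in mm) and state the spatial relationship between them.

A is a four-legged stool. The seat is 272×254 mm, 34 mm thick, top at z = 415 mm. It stands on four square legs, each 46×46 mm in cross-section, from z = 0 to the seat underside, each flush with a corner of the seat.

B is a bookshelf 794 mm wide overall, 237 mm deep and 928 mm tall. The two sides are 18 mm thick vertical panels. 4 horizontal shelves of 32 mm thickness span between the inner faces of the sides; the lowest shelf sits on the floor and shelves are stacked with a clear vertical gap of 244 mm between each pair.

The bookshelf is on the floor beside the stool on its −x side.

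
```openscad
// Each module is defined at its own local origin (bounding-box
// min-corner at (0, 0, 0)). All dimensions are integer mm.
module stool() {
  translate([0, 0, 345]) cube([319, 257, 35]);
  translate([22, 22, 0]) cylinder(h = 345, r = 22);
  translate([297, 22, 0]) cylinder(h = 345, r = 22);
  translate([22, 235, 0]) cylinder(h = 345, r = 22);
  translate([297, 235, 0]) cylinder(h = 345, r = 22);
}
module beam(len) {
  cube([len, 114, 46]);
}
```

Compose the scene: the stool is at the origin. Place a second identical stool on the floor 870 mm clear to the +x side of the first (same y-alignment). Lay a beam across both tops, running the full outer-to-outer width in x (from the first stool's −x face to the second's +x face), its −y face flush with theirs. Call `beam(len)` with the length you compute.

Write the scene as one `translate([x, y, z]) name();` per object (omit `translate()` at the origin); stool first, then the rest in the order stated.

stool();
translate([1189, 0, 0]) stool();
translate([0, 0, 380]) beam(1508);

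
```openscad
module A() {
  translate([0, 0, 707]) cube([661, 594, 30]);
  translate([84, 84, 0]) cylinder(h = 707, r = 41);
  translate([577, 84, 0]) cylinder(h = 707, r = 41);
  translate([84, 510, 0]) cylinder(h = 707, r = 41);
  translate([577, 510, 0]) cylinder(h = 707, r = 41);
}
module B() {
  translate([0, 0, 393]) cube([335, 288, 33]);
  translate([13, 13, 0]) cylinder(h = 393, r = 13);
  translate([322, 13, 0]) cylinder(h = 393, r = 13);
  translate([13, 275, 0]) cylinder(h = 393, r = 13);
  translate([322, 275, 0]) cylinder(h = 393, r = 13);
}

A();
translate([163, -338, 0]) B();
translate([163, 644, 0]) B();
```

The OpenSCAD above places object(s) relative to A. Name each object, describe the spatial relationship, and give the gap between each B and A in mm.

Each stool's nearest face is 50 mm from the table's bounding box.

A is a table. B is a stool. Two stools sit around the table at the −y, +y sides. The gap between each stool and the table is 50 mm.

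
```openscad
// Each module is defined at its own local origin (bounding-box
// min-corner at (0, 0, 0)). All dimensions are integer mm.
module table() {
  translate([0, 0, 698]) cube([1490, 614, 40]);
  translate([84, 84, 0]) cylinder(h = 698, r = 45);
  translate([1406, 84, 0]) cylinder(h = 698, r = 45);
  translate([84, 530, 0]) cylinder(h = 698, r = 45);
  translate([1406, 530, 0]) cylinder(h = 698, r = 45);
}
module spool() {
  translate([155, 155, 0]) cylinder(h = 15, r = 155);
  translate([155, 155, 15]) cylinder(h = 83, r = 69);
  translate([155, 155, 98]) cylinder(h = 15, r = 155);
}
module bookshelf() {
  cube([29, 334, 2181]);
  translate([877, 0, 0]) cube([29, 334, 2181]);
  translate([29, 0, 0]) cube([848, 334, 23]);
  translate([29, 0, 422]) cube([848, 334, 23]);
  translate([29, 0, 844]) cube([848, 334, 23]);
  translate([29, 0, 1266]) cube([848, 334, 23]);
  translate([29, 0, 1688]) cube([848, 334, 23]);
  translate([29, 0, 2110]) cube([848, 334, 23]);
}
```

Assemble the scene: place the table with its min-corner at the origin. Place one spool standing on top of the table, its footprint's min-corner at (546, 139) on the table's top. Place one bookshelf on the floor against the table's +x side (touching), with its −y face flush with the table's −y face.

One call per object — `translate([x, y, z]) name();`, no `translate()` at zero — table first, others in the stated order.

table();
translate([546, 139, 738]) spool();
translate([1490, 0, 0]) bookshelf();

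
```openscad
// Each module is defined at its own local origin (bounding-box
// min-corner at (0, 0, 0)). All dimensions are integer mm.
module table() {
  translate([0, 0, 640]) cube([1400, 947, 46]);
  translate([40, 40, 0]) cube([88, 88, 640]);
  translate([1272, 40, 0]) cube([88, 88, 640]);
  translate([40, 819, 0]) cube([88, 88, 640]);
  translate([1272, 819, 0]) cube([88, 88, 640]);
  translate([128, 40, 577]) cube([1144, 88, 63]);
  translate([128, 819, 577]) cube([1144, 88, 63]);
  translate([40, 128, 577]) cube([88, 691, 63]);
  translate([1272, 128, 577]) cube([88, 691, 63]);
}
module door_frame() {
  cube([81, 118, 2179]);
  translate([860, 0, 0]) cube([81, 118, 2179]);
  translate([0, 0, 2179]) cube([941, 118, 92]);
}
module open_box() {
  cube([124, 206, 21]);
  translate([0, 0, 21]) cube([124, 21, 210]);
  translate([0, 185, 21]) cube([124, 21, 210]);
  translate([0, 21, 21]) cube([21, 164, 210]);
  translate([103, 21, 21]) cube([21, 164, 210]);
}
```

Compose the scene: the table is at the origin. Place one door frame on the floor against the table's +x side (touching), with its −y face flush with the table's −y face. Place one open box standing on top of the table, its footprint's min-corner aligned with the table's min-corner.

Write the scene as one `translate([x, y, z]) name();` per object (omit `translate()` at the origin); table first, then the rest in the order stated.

table();
translate([1400, 0, 0]) door_frame();
translate([0, 0, 686]) open_box();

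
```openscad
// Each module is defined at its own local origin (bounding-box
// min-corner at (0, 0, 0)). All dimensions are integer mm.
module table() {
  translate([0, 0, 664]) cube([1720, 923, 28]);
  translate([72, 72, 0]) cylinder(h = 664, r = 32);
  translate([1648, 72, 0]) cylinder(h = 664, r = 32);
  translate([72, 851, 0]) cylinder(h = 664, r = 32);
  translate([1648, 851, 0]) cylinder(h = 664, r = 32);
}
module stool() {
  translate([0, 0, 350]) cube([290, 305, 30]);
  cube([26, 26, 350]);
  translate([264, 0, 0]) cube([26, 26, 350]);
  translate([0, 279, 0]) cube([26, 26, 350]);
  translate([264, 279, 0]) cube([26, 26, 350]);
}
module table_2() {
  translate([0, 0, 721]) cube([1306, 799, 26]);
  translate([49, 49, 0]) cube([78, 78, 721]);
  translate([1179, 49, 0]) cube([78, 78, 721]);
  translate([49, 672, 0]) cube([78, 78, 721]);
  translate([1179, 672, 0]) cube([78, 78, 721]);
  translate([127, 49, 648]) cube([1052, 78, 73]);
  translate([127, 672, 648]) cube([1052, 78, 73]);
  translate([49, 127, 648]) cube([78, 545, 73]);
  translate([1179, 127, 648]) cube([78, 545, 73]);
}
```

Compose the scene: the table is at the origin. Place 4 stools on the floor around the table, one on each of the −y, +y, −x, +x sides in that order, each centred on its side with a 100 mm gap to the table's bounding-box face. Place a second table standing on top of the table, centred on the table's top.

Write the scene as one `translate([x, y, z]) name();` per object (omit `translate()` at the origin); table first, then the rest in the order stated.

table();
translate([715, -405, 0]) stool();
translate([715, 1023, 0]) stool();
translate([-390, 309, 0]) stool();
translate([1820, 309, 0]) stool();
translate([207, 62, 692]) table_2();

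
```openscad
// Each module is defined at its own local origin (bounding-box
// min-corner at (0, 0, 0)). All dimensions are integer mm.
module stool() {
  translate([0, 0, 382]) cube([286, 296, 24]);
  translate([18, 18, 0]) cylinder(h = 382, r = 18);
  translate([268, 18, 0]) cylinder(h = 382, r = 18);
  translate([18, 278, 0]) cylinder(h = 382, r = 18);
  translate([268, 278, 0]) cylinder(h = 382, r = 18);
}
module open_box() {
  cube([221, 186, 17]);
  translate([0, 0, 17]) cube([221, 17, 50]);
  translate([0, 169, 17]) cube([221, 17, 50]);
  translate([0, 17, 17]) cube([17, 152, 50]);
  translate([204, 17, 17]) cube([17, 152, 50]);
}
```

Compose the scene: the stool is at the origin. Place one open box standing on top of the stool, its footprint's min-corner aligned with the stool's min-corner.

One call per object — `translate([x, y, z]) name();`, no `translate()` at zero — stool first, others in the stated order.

stool();
translate([0, 0, 406]) open_box();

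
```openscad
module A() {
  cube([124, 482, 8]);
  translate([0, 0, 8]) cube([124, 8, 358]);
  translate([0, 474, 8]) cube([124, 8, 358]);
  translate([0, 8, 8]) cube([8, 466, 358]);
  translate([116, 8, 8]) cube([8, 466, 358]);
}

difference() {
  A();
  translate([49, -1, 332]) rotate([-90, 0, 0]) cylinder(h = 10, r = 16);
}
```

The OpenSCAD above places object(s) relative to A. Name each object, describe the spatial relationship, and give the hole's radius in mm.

A is an open box. The open box has a circular hole through its front wall. The hole's radius is 16 mm.

The subtracted cylinder has r = 16 mm.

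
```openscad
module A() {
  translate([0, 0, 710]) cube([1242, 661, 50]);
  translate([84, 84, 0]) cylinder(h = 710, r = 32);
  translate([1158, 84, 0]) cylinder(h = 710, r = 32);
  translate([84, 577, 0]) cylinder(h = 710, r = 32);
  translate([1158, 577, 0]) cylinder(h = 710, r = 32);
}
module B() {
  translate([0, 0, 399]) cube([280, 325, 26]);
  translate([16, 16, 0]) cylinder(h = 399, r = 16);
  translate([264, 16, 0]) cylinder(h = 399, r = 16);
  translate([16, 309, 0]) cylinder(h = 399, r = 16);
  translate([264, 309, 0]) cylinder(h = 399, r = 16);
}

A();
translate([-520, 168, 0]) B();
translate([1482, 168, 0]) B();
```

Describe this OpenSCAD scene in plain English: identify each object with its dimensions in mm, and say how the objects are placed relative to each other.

A is a table with a 1242×661 mm rectangular top, 50 mm thick, top surface at z = 760 mm, supported by four round legs of 64 mm diameter, each leg's bounding box inset 52 mm from the nearest pair of top edges, running from the floor.

B is a four-legged stool. The seat is a 280×325×26 mm slab whose top surface is at z = 425 mm; four round legs, each 32 mm in diameter, run from the floor (z = 0) to the underside of the seat, each leg's axis is inset half a diameter from the nearest pair of seat edges (so the leg's bounding box is flush with the corner).

Two stools sit around the table at the −x, +x sides.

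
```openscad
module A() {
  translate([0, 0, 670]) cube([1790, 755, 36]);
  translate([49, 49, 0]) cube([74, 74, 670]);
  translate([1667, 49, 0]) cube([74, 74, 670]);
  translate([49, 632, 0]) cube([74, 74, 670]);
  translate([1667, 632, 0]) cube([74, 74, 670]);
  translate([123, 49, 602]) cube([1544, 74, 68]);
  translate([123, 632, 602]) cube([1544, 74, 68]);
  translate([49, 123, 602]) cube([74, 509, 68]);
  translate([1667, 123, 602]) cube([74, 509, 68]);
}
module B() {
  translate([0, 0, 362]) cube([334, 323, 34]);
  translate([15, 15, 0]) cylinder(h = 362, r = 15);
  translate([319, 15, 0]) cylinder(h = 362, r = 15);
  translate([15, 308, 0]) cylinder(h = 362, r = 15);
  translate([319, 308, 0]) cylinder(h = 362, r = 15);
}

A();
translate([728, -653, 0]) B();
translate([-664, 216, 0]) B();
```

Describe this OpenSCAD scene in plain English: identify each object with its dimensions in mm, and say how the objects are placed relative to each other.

A is a table with a 1790×755 mm rectangular top, 36 mm thick, top surface at z = 706 mm, supported by four 74×74 mm square legs, each inset 49 mm from the nearest pair of top edges, running from the floor. Four apron rails, 74 mm thick and 68 mm tall, run between adjacent legs with their top edges flush with the underside of the top and their outer faces flush with the legs' outer faces.

B is a four-legged stool. The seat is 334×323 mm, 34 mm thick, top at z = 396 mm. It stands on four round legs, each 30 mm in diameter, from z = 0 to the seat underside, each leg's axis is inset half a diameter from the nearest pair of seat edges (so the leg's bounding box is flush with the corner).

Two stools sit around the table at the −y, −x sides.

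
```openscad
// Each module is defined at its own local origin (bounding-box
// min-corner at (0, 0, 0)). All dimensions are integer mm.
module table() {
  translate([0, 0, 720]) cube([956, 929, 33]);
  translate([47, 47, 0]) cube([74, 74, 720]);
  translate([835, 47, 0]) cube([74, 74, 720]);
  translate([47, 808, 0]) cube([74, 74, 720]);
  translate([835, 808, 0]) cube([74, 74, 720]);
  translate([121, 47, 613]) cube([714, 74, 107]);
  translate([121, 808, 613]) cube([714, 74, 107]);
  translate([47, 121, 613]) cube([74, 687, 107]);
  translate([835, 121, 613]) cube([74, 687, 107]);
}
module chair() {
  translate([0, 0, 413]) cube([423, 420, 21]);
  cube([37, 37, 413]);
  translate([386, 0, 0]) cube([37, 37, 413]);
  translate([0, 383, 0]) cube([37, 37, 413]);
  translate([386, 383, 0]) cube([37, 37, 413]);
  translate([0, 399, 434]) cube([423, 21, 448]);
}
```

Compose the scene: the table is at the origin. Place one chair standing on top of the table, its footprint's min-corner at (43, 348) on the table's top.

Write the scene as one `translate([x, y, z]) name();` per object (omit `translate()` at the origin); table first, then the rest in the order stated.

table();
translate([43, 348, 753]) chair();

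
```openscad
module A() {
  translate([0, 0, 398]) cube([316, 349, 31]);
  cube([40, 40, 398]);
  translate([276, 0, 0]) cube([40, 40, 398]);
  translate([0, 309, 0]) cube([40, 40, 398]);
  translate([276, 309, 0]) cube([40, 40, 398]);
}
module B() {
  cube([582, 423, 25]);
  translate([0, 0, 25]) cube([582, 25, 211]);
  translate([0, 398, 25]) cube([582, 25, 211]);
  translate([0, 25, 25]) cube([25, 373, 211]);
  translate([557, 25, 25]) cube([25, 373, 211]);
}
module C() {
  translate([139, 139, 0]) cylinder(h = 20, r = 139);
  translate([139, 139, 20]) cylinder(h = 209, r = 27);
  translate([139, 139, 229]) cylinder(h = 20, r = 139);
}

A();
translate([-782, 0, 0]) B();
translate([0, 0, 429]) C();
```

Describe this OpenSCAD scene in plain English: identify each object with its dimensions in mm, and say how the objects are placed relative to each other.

A is a four-legged stool. The seat is 316×349 mm, 31 mm thick, top at z = 429 mm. It stands on four square legs, each 40×40 mm in cross-section, from z = 0 to the seat underside, each flush with a corner of the seat.

B is an open-topped rectangular box: outside dimensions 582×423×236 mm, with a uniform wall and base thickness of 25 mm. The base is a full 582×423 slab on the floor; four walls sit on top of the base. The front and back walls (the −y and +y sides) span the full width; the two side walls fit between them.

C is a spool: two coaxial disc flanges of radius 139 mm and thickness 20 mm, joined by a core cylinder of radius 27 mm and height 209 mm. The lower flange rests on z = 0 and the three cylinders share a vertical axis.

The open box is on the floor beside the stool on its −x side. The spool is on top of the stool.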